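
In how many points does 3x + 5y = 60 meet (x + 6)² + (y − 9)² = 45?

2

Centre (−6, 9), r² = 45. Distance² from centre to line = (−33)²/34 = 1089/34.
Since d² < r², the line cuts the circle twice.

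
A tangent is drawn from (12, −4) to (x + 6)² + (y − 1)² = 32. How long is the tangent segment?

√317

With centre O = (−6, 1), |OP|² = 349 and r² = 32.
The tangent meets the radius at right angles, so tangent² = |PO|² − r² = 349 − 32 = 317.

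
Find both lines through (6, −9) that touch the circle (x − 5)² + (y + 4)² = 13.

2x + 3y = −15 and 3x − 2y = 36

Let a tangent through (6, −9) have slope m. Its distance from (5, −4) must equal √13:
(−1m − (5))² = 13(m² + 1)
6m² − 5m − 6 = 0, so m = −2/3 or m = 3/2.
Through (6, −9) these give 2x + 3y = −15 and 3x − 2y = 36.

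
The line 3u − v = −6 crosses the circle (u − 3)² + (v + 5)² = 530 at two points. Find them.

From the line, v = 3u + 6. Substituting:
10u² + 60u − 400 = 0  ⟹  u² + 6u − 40 = 0
u = 4 or u = −10, giving (4, 18) and (−10, −24).

(−10, −24) and (4, 18)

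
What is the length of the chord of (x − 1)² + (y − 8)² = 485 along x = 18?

28

The line gives x = 18. Substituting into the circle:
y² − 16y − 132 = 0
y = 22 or y = −6, giving (18, 22) and (18, −6).
Chord length = distance between (18, 22) and (18, −6) = √784 = 28.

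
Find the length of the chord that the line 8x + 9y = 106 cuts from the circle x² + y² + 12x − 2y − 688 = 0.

The distance from (−6, 1) to the line is 145/√145, and r² = 725.
Chord = 2√(r² − d²) = 2·√(580) = 4√145.

4√145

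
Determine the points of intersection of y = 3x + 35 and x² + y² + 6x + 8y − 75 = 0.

(−13, −4) and (−11, 2)

From the line, y = 3x + 35. Substituting:
10x² + 240x + 1430 = 0  ⟹  x² + 24x + 143 = 0
x = −11 or x = −13, giving (−11, 2) and (−13, −4).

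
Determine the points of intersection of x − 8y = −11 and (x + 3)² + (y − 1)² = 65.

Express y = (11 + x)/8 and substitute into the circle:
65x² + 390x − 3575 = 0  ⟹  x² + 6x − 55 = 0
x = 5 or x = −11, giving (5, 2) and (−11, 0).

(−11, 0) and (5, 2)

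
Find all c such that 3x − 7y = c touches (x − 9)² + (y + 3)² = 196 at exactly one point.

Tangency holds when the distance from the centre (9, −3) to the line equals the radius 14:
|3·9 − 7·(−3) − c| / √58 = 14
|c − (48)| = 14√58.

c = 48 ± 14√58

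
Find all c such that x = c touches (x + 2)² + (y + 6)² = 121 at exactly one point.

c = −13 or c = 9

Tangency holds when the distance from the centre (−2, −6) to the line equals the radius 11:
|1·(−2) + 0·(−6) − c| / √1 = 11
|c − (−2)| = 11, so c = 9 or c = −13.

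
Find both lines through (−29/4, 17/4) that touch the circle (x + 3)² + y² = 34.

A line y − (17/4) = m(x − (−29/4)) is tangent when its distance from (−3, 0) is √34:
[m·(17/4) − (−17/4)]² = 34(m² + 1)
15m² − 34m + 15 = 0, so m = 3/5 or m = 5/3.
Through (−29/4, 17/4) these give 3x − 5y = −43 and 5x − 3y = −49.

3x − 5y = −43 and 5x − 3y = −49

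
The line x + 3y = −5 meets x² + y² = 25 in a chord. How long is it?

Substitute y = (−5 − x)/3:
10x² + 10x − 200 = 0  ⟹  x² + x − 20 = 0
x = 4 or x = −5, giving (4, −3) and (−5, 0).
|(4, −3) − (−5, 0)| = √((9)² + (−3)²) = 3√10.

3√10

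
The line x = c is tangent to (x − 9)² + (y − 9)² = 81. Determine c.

Tangency holds when the distance from the centre (9, 9) to the line equals the radius 9:
|1·9 + 0·9 − c| / √1 = 9
|c − (9)| = 9, so c = 18 or c = 0.

c = 0 or c = 18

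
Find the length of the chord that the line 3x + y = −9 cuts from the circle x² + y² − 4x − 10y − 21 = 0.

The distance from (2, 5) to the line is 20/√10, and r² = 50.
Chord = 2√(r² − d²) = 2·√(10) = 2√10.

2√10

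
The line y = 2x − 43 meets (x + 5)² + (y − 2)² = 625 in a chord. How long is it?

From the line, y = 2x − 43. Substituting:
5x² − 170x + 1425 = 0  ⟹  x² − 34x + 285 = 0
x = 19 or x = 15, giving (19, −5) and (15, −13).
Chord length = distance between (19, −5) and (15, −13) = √80 = 4√5.

4√5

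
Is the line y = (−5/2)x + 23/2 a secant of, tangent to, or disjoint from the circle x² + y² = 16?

Centre (0, 0), r² = 16. Distance² from centre to line = (−23)²/29 = 529/29.
Since d² > r², the line lies outside the circle.

disjoint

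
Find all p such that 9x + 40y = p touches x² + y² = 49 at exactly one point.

The line touches the circle iff its distance from (0, 0) is 7:
|9·0 + 40·0 − p| / √1681 = 7
|p| = 7·41, so p = 287 or p = −287.

p = −287 or p = 287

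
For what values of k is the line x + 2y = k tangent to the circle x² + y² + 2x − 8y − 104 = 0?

k = 7 ± 11√5

The line touches the circle iff its distance from (−1, 4) is 11:
|1·(−1) + 2·4 − k| / √5 = 11
|k − (7)| = 11√5.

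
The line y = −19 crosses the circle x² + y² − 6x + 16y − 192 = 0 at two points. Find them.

Express y = −19 and substitute into the circle:
x² − 6x − 135 = 0
x = 15 or x = −9, giving (15, −19) and (−9, −19).

(−9, −19) and (15, −19)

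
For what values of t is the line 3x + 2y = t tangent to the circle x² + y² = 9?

t = ±3√13

The line touches the circle iff its distance from (0, 0) is 3:
|3·0 + 2·0 − t| / √13 = 3
|t| = 3√13.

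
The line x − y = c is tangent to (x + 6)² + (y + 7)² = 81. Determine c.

The line touches the circle iff its distance from (−6, −7) is 9:
|1·(−6) − 1·(−7) − c| / √2 = 9
|c − (1)| = 9√2.

c = 1 ± 9√2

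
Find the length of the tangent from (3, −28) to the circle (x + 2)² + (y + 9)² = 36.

5√14

With centre O = (−2, −9), |OP|² = 386 and r² = 36.
By the tangent–radius right angle, tangent length = √(|PO|² − r²) = √350 = 5√14.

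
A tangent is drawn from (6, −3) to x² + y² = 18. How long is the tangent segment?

3√3

The centre is (0, 0) and r = 3√2. The square of the distance from P to the centre is 36 + 9 = 45.
The tangent meets the radius at right angles, so tangent² = |PO|² − r² = 45 − 18 = 27.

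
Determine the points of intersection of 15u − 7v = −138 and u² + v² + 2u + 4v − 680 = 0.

(−19, −21) and (2, 24)

From the line, v = (138 + 15u)/7. Substituting:
274u² + 4658u − 10412 = 0  ⟹  u² + 17u − 38 = 0
u = 2 or u = −19, giving (2, 24) and (−19, −21).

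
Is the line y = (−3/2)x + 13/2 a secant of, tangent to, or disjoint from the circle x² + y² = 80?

secant

Substituting the line into the circle gives 13x² − 78x − 151 = 0.
Discriminant = (−78)² − 4·13·(−151) = 13936 > 0.
Two real roots: the line is a secant.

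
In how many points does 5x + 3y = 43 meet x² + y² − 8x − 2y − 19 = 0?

Centre (4, 1), r² = 36. Distance² from centre to line = (−20)²/34 = 200/17.
Since d² < r², the line cuts the circle twice.

2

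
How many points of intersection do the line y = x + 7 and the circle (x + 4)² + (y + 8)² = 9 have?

Centre (−4, −8), r² = 9. Distance² from centre to line = (11)²/2 = 121/2.
Since d² > r², the line lies outside the circle.

0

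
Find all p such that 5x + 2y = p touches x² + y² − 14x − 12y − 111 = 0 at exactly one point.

p = 47 ± 14√29

For a tangent, require d(centre, line) = r = 14.
|5·7 + 2·6 − p| / √29 = 14
|p − (47)| = 14√29.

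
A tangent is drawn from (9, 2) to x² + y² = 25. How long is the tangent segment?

2√15

With centre O = (0, 0), |OP|² = 85 and r² = 25.
By the tangent–radius right angle, tangent length = √(|PO|² − r²) = √60 = 2√15.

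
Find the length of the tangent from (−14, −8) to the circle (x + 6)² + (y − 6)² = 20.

With centre O = (−6, 6), |OP|² = 260 and r² = 20.
By the tangent–radius right angle, tangent length = √(|PO|² − r²) = √240 = 4√15.

4√15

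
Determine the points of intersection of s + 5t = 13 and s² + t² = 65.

(−7, 4) and (8, 1)

Express t = (13 − s)/5 and substitute into the circle:
26s² − 26s − 1456 = 0  ⟹  s² − s − 56 = 0
s = 8 or s = −7, giving (8, 1) and (−7, 4).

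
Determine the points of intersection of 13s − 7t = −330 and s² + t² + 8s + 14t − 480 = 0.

Substitute t = (330 + 13s)/7:
218s² + 10246s + 117720 = 0  ⟹  s² + 47s + 540 = 0
s = −20 or s = −27, giving (−20, 10) and (−27, −3).

(−27, −3) and (−20, 10)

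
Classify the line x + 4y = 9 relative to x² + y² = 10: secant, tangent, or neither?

Substituting the line into the circle gives 17x² − 18x − 79 = 0.
Discriminant = (−18)² − 4·17·(−79) = 5696 > 0.
Two real roots: the line is a secant.

secant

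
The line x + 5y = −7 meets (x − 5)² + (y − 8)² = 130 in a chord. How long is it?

Substitute y = (−7 − x)/5:
26x² − 156x − 416 = 0  ⟹  x² − 6x − 16 = 0
x = 8 or x = −2, giving (8, −3) and (−2, −1).
|(8, −3) − (−2, −1)| = √((10)² + (−2)²) = 2√26.

2√26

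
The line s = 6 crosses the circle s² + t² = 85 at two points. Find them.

The line gives s = 6. Substituting into the circle:
t² − 49 = 0
t = 7 or t = −7, giving (6, 7) and (6, −7).

(6, −7) and (6, 7)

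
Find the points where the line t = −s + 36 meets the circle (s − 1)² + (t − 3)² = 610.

From the line, t = −s + 36. Substituting:
2s² − 68s + 480 = 0  ⟹  s² − 34s + 240 = 0
s = 24 or s = 10, giving (24, 12) and (10, 26).

(10, 26) and (24, 12)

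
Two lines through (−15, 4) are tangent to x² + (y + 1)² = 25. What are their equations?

y = 4 and 3x + 4y = −29

Let a tangent through (−15, 4) have slope m. Its distance from (0, −1) must equal 5:
(15m − (−5))² = 25(m² + 1)
4m² + 3m = 0, so m = 0 or m = −3/4.
Through (−15, 4) these give y = 4 and 3x + 4y = −29.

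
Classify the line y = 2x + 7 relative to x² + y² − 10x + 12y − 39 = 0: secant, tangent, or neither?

Substituting the line into the circle gives 5x² + 42x + 94 = 0.
Δ = 1764 − 1880 = −116.
No real roots: the line does not meet the circle.

neither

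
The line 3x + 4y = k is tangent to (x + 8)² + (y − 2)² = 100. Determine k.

k = −66 or k = 34

Tangency holds when the distance from the centre (−8, 2) to the line equals the radius 10:
|3·(−8) + 4·2 − k| / √25 = 10
|k − (−16)| = 10·5, so k = 34 or k = −66.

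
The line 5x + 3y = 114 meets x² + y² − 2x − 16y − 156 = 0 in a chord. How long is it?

The distance from (1, 8) to the line is 85/√34, and r² = 221.
Half the chord is √(r² − d²) = √(17/2), so the full chord is √34.

√34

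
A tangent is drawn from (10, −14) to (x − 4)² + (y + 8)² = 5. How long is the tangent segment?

√67

The centre is (4, −8) and r = √5. The square of the distance from P to the centre is 36 + 36 = 72.
The tangent meets the radius at right angles, so tangent² = |PO|² − r² = 72 − 5 = 67.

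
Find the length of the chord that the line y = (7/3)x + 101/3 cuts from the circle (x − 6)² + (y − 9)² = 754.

6√58

Substitute y = (101 + 7x)/3:
58x² + 928x − 986 = 0  ⟹  x² + 16x − 17 = 0
x = 1 or x = −17, giving (1, 36) and (−17, −6).
|(1, 36) − (−17, −6)| = √((18)² + (42)²) = 6√58.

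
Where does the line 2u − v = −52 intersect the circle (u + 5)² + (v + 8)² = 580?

(−29, −6) and (−21, 10)

From the line, v = 2u + 52. Substituting:
5u² + 250u + 3045 = 0  ⟹  u² + 50u + 609 = 0
u = −21 or u = −29, giving (−21, 10) and (−29, −6).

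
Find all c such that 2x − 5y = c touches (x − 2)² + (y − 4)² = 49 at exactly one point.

The line touches the circle iff its distance from (2, 4) is 7:
|2·2 − 5·4 − c| / √29 = 7
|c − (−16)| = 7√29.

c = −16 ± 7√29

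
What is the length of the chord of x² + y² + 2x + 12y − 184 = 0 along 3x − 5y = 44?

The distance from (−1, −6) to the line is 17/√34, and r² = 221.
Chord = 2√(r² − d²) = 2·√(425/2) = 5√34.

5√34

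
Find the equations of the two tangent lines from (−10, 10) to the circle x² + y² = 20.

Write the tangent as mx − y + (10 − m·(−10)) = 0 and set its distance from the centre to 2√5:
(10m − (−10))² = 20(m² + 1)
2m² + 5m + 2 = 0, so m = −2 or m = −1/2.
With m = −2: 2x + y = −10. With m = −1/2: x + 2y = 10.

2x + y = −10 and x + 2y = 10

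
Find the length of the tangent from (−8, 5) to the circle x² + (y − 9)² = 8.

6√2

With centre O = (0, 9), |OP|² = 80 and r² = 8.
By the tangent–radius right angle, tangent length = √(|PO|² − r²) = √72 = 6√2.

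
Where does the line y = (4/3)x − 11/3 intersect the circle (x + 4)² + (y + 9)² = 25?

(−7, −13) and (−1, −5)

From the line, y = (−11 + 4x)/3. Substituting:
25x² + 200x + 175 = 0  ⟹  x² + 8x + 7 = 0
x = −1 or x = −7, giving (−1, −5) and (−7, −13).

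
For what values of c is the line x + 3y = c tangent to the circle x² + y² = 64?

c = ±8√10

Tangency holds when the distance from the centre (0, 0) to the line equals the radius 8:
|1·0 + 3·0 − c| / √10 = 8
|c| = 8√10.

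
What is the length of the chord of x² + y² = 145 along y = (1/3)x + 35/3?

3√10

The distance from (0, 0) to the line is 35/√10, and r² = 145.
Half the chord is √(r² − d²) = √(45/2), so the full chord is 3√10.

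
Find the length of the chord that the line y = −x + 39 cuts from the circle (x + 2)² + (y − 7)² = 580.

2√2

From the line, y = −x + 39. Substituting:
2x² − 60x + 448 = 0  ⟹  x² − 30x + 224 = 0
x = 16 or x = 14, giving (16, 23) and (14, 25).
Chord length = distance between (16, 23) and (14, 25) = √8 = 2√2.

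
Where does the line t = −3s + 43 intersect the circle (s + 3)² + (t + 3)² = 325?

From the line, t = −3s + 43. Substituting:
10s² − 270s + 1800 = 0  ⟹  s² − 27s + 180 = 0
s = 15 or s = 12, giving (15, −2) and (12, 7).

(12, 7) and (15, −2)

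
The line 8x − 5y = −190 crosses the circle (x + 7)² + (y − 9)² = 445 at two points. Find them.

(−25, −2) and (−5, 30)

Substitute y = (190 + 8x)/5:
89x² + 2670x + 11125 = 0  ⟹  x² + 30x + 125 = 0
x = −5 or x = −25, giving (−5, 30) and (−25, −2).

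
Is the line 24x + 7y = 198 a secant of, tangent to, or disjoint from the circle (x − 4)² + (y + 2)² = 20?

disjoint

Centre (4, −2), r² = 20. Distance² from centre to line = (−116)²/625 = 13456/625.
Since d² > r², the line lies outside the circle.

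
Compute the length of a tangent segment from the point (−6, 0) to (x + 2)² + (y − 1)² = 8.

Centre (−2, 1), r² = 8. |PO|² = (−4)² + (−1)² = 17.
The tangent meets the radius at right angles, so tangent² = |PO|² − r² = 17 − 8 = 9.

3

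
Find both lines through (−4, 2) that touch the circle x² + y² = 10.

Let a tangent through (−4, 2) have slope m. Its distance from (0, 0) must equal √10:
(4m − (−2))² = 10(m² + 1)
3m² + 8m − 3 = 0, so m = 1/3 or m = −3.
With m = 1/3: x − 3y = −10. With m = −3: 3x + y = −10.

x − 3y = −10 and 3x + y = −10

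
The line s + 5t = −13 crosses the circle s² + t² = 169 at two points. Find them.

Substitute t = (−13 − s)/5:
26s² + 26s − 4056 = 0  ⟹  s² + s − 156 = 0
s = 12 or s = −13, giving (12, −5) and (−13, 0).

(−13, 0) and (12, −5)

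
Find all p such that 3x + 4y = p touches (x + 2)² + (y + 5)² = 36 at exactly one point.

p = −56 or p = 4

The line touches the circle iff its distance from (−2, −5) is 6:
|3·(−2) + 4·(−5) − p| / √25 = 6
|p − (−26)| = 6·5, so p = 4 or p = −56.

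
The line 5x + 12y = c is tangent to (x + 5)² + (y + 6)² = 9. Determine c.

For a tangent, require d(centre, line) = r = 3.
|5·(−5) + 12·(−6) − c| / √169 = 3
|c − (−97)| = 3·13, so c = −58 or c = −136.

c = −136 or c = −58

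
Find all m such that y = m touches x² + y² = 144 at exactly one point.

Tangency holds when the distance from the centre (0, 0) to the line equals the radius 12:
|0·0 + 1·0 − m| / √1 = 12
|m| = 12, so m = 12 or m = −12.

m = −12 or m = 12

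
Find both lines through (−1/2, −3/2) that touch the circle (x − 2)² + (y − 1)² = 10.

x + 3y = −5 and 3x + y = −3

Let a tangent through (−1/2, −3/2) have slope m. Its distance from (2, 1) must equal √10:
[m·(5/2) − (5/2)]² = 10(m² + 1)
3m² + 10m + 3 = 0, so m = −1/3 or m = −3.
With m = −1/3: x + 3y = −5. With m = −3: 3x + y = −3.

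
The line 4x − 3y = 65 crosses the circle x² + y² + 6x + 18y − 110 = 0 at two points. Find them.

Substitute y = (−65 + 4x)/3:
25x² − 250x − 275 = 0  ⟹  x² − 10x − 11 = 0
x = 11 or x = −1, giving (11, −7) and (−1, −23).

(−1, −23) and (11, −7)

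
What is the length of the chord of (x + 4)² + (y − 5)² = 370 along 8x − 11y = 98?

Centre (−4, 5), r² = 370. Perpendicular distance d from centre to line = |−185| / √185 = 185/√185.
Half the chord is √(r² − d²) = √(185), so the full chord is 2√185.

2√185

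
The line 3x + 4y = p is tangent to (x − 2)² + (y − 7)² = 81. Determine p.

p = −11 or p = 79

For a tangent, require d(centre, line) = r = 9.
|3·2 + 4·7 − p| / √25 = 9
|p − (34)| = 9·5, so p = 79 or p = −11.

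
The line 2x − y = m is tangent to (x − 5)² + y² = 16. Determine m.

m = 10 ± 4√5

Tangency holds when the distance from the centre (5, 0) to the line equals the radius 4:
|2·5 − 1·0 − m| / √5 = 4
|m − (10)| = 4√5.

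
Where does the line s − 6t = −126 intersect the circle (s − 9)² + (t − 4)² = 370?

(0, 21) and (12, 23)

Substitute t = (126 + s)/6:
37s² − 444s = 0  ⟹  s² − 12s = 0
s = 12 or s = 0, giving (12, 23) and (0, 21).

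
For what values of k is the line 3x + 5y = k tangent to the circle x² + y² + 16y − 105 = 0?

k = −40 ± 13√34

For a tangent, require d(centre, line) = r = 13.
|3·0 + 5·(−8) − k| / √34 = 13
|k − (−40)| = 13√34.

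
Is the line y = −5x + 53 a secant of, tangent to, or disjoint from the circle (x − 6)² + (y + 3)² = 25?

disjoint

Substituting the line into the circle gives 26x² − 572x + 3147 = 0.
Δ = 327184 − 327288 = −104.
No real roots: the line does not meet the circle.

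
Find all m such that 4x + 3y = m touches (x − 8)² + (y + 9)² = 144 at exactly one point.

m = −55 or m = 65

For a tangent, require d(centre, line) = r = 12.
|4·8 + 3·(−9) − m| / √25 = 12
|m − (5)| = 12·5, so m = 65 or m = −55.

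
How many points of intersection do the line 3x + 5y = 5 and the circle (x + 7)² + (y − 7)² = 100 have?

Substituting the line into the circle gives 34x² + 530x − 375 = 0.
Δ = 280900 − (−51000) = 331900.
Two real roots: the line is a secant.

2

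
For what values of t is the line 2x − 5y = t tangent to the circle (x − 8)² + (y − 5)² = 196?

The line touches the circle iff its distance from (8, 5) is 14:
|2·8 − 5·5 − t| / √29 = 14
|t − (−9)| = 14√29.

t = −9 ± 14√29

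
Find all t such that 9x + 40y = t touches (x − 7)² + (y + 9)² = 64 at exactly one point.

For a tangent, require d(centre, line) = r = 8.
|9·7 + 40·(−9) − t| / √1681 = 8
|t − (−297)| = 8·41, so t = 31 or t = −625.

t = −625 or t = 31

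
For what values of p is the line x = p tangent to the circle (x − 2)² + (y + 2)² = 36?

p = −4 or p = 8

For a tangent, require d(centre, line) = r = 6.
|1·2 + 0·(−2) − p| / √1 = 6
|p − (2)| = 6, so p = 8 or p = −4.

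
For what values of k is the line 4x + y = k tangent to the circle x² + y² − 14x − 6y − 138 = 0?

k = 31 ± 14√17

For a tangent, require d(centre, line) = r = 14.
|4·7 + 1·3 − k| / √17 = 14
|k − (31)| = 14√17.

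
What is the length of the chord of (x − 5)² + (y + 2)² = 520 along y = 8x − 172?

Express y = 8x − 172 and substitute into the circle:
65x² − 2730x + 28405 = 0  ⟹  x² − 42x + 437 = 0
x = 23 or x = 19, giving (23, 12) and (19, −20).
Chord length = distance between (23, 12) and (19, −20) = √1040 = 4√65.

4√65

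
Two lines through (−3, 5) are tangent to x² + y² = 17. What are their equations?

Write the tangent as mx − y + (5 − m·(−3)) = 0 and set its distance from the centre to √17:
(3m − (−5))² = 17(m² + 1)
4m² − 15m − 4 = 0, so m = 4 or m = −1/4.
With m = 4: 4x − y = −17. With m = −1/4: x + 4y = 17.

4x − y = −17 and x + 4y = 17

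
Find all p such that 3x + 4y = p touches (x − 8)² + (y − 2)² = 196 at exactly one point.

p = −38 or p = 102

For a tangent, require d(centre, line) = r = 14.
|3·8 + 4·2 − p| / √25 = 14
|p − (32)| = 14·5, so p = 102 or p = −38.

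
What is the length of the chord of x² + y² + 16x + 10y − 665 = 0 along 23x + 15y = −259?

2√754

The distance from (−8, −5) to the line is 0/√754, and r² = 754.
Chord = 2√(r² − d²) = 2·√(754) = 2√754.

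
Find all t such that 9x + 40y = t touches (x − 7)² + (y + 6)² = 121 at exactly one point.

For a tangent, require d(centre, line) = r = 11.
|9·7 + 40·(−6) − t| / √1681 = 11
|t − (−177)| = 11·41, so t = 274 or t = −628.

t = −628 or t = 274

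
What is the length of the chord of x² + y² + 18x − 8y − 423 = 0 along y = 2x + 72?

From the line, y = 2x + 72. Substituting:
5x² + 290x + 4185 = 0  ⟹  x² + 58x + 837 = 0
x = −27 or x = −31, giving (−27, 18) and (−31, 10).
Chord length = distance between (−27, 18) and (−31, 10) = √80 = 4√5.

4√5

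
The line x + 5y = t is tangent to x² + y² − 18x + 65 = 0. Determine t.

For a tangent, require d(centre, line) = r = 4.
|1·9 + 5·0 − t| / √26 = 4
|t − (9)| = 4√26.

t = 9 ± 4√26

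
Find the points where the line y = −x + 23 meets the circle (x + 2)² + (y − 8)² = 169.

Express y = −x + 23 and substitute into the circle:
2x² − 26x + 60 = 0  ⟹  x² − 13x + 30 = 0
x = 10 or x = 3, giving (10, 13) and (3, 20).

(3, 20) and (10, 13)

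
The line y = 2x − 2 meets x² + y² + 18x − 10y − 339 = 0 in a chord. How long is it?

16√5

Centre (−9, 5), r² = 445. Perpendicular distance d from centre to line = |−25| / √5 = 25/√5.
Chord = 2√(r² − d²) = 2·√(320) = 16√5.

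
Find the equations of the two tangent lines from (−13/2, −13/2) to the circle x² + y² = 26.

x − 5y = 26 and 5x − y = −26

Write the tangent as mx − y + (−13/2 − m·(−13/2)) = 0 and set its distance from the centre to √26:
(13/2m − (13/2))² = 26(m² + 1)
5m² − 26m + 5 = 0, so m = 1/5 or m = 5.
With m = 1/5: x − 5y = 26. With m = 5: 5x − y = −26.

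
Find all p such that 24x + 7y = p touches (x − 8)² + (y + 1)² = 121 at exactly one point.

The line touches the circle iff its distance from (8, −1) is 11:
|24·8 + 7·(−1) − p| / √625 = 11
|p − (185)| = 11·25, so p = 460 or p = −90.

p = −90 or p = 460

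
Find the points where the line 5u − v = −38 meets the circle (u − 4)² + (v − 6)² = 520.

Express v = 5u + 38 and substitute into the circle:
26u² + 312u + 520 = 0  ⟹  u² + 12u + 20 = 0
u = −2 or u = −10, giving (−2, 28) and (−10, −12).

(−10, −12) and (−2, 28)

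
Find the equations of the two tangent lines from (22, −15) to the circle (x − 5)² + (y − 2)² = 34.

5x + 3y = 65 and 3x + 5y = −9

A line y − (−15) = m(x − (22)) is tangent when its distance from (5, 2) is √34:
[m·(−17) − (17)]² = 34(m² + 1)
15m² + 34m + 15 = 0, so m = −5/3 or m = −3/5.
With m = −5/3: 5x + 3y = 65. With m = −3/5: 3x + 5y = −9.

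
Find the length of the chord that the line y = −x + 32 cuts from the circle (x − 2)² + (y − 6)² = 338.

From the line, y = −x + 32. Substituting:
2x² − 56x + 342 = 0  ⟹  x² − 28x + 171 = 0
x = 19 or x = 9, giving (19, 13) and (9, 23).
Chord length = distance between (19, 13) and (9, 23) = √200 = 10√2.

10√2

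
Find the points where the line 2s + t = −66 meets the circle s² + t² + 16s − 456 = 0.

(−30, −6) and (−26, −14)

Express t = −2s − 66 and substitute into the circle:
5s² + 280s + 3900 = 0  ⟹  s² + 56s + 780 = 0
s = −26 or s = −30, giving (−26, −14) and (−30, −6).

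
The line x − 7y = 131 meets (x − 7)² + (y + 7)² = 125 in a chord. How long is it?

5√2

Express y = (−131 + x)/7 and substitute into the circle:
50x² − 850x + 3000 = 0  ⟹  x² − 17x + 60 = 0
x = 12 or x = 5, giving (12, −17) and (5, −18).
|(12, −17) − (5, −18)| = √((7)² + (1)²) = 5√2.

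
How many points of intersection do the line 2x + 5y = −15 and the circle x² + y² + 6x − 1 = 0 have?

Substituting the line into the circle gives 29x² + 210x + 200 = 0.
Δ = 44100 − 23200 = 20900.
Two real roots: the line is a secant.

2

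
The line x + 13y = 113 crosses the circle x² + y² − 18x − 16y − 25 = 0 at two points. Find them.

Express y = (113 − x)/13 and substitute into the circle:
170x² − 3060x − 14960 = 0  ⟹  x² − 18x − 88 = 0
x = 22 or x = −4, giving (22, 7) and (−4, 9).

(−4, 9) and (22, 7)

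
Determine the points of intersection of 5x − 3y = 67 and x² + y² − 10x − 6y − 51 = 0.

(11, −4) and (14, 1)

Express y = (−67 + 5x)/3 and substitute into the circle:
34x² − 850x + 5236 = 0  ⟹  x² − 25x + 154 = 0
x = 14 or x = 11, giving (14, 1) and (11, −4).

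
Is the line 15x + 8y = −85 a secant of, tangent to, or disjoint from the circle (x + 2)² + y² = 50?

Substituting the line into the circle gives 289x² + 2806x + 4281 = 0.
Discriminant = (2806)² − 4·289·(4281) = 2924800 > 0.
Two real roots: the line is a secant.

secant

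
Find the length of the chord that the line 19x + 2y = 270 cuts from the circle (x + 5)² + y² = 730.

2√365

The distance from (−5, 0) to the line is 365/√365, and r² = 730.
Chord = 2√(r² − d²) = 2·√(365) = 2√365.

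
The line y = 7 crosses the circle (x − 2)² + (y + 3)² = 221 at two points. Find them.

Express y = 7 and substitute into the circle:
x² − 4x − 117 = 0
x = 13 or x = −9, giving (13, 7) and (−9, 7).

(−9, 7) and (13, 7)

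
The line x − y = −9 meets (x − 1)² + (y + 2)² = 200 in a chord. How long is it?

From the line, y = x + 9. Substituting:
2x² + 20x − 78 = 0  ⟹  x² + 10x − 39 = 0
x = 3 or x = −13, giving (3, 12) and (−13, −4).
Chord length = distance between (3, 12) and (−13, −4) = √512 = 16√2.

16√2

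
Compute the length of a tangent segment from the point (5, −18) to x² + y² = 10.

√339

With centre O = (0, 0), |OP|² = 349 and r² = 10.
The tangent meets the radius at right angles, so tangent² = |PO|² − r² = 349 − 10 = 339.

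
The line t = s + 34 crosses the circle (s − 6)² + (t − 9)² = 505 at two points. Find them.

Express t = s + 34 and substitute into the circle:
2s² + 38s + 156 = 0  ⟹  s² + 19s + 78 = 0
s = −6 or s = −13, giving (−6, 28) and (−13, 21).

(−13, 21) and (−6, 28)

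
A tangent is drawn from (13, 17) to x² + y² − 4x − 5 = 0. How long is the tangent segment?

The centre is (2, 0) and r = 3. The square of the distance from P to the centre is 121 + 289 = 410.
By the tangent–radius right angle, tangent length = √(|PO|² − r²) = √401.

√401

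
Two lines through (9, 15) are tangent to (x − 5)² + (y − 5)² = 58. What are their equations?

7x + 3y = 108 and 3x − 7y = −78

Let a tangent through (9, 15) have slope m. Its distance from (5, 5) must equal √58:
(−4m − (−10))² = 58(m² + 1)
21m² + 40m − 21 = 0, so m = −7/3 or m = 3/7.
Through (9, 15) these give 7x + 3y = 108 and 3x − 7y = −78.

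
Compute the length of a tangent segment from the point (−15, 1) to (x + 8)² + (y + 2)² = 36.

With centre O = (−8, −2), |OP|² = 58 and r² = 36.
Power of the point: PT² = |PO|² − r² = 22, so PT = √22.

√22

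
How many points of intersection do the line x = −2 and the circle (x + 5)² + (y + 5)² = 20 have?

2

Substituting the line into the circle gives y² + 10y + 14 = 0.
Discriminant = (10)² − 4·1·(14) = 44 > 0.
Two real roots: the line is a secant.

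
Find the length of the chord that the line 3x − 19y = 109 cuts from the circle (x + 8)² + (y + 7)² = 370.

2√370

From the line, y = (−109 + 3x)/19. Substituting:
370x² + 5920x − 109890 = 0  ⟹  x² + 16x − 297 = 0
x = 11 or x = −27, giving (11, −4) and (−27, −10).
|(11, −4) − (−27, −10)| = √((38)² + (6)²) = 2√370.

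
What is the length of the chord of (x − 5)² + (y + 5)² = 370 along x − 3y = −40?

2√10

The distance from (5, −5) to the line is 60/√10, and r² = 370.
Half the chord is √(r² − d²) = √(10), so the full chord is 2√10.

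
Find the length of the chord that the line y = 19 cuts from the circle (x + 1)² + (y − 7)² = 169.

From the line, y = 19. Substituting:
x² + 2x − 24 = 0
x = 4 or x = −6, giving (4, 19) and (−6, 19).
|(4, 19) − (−6, 19)| = √((10)² + (0)²) = 10.

10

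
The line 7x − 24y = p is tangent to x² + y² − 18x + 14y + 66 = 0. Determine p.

Tangency holds when the distance from the centre (9, −7) to the line equals the radius 8:
|7·9 − 24·(−7) − p| / √625 = 8
|p − (231)| = 8·25, so p = 431 or p = 31.

p = 31 or p = 431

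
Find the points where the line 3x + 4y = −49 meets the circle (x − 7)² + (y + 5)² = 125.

From the line, y = (−49 − 3x)/4. Substituting:
25x² − 50x − 375 = 0  ⟹  x² − 2x − 15 = 0
x = 5 or x = −3, giving (5, −16) and (−3, −10).

(−3, −10) and (5, −16)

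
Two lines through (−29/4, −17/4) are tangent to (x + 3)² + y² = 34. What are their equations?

5x + 3y = −49 and 3x + 5y = −43

Let a tangent through (−29/4, −17/4) have slope m. Its distance from (−3, 0) must equal √34:
[m·(17/4) − (17/4)]² = 34(m² + 1)
15m² + 34m + 15 = 0, so m = −5/3 or m = −3/5.
With m = −5/3: 5x + 3y = −49. With m = −3/5: 3x + 5y = −43.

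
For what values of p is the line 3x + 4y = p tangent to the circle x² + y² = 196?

Tangency holds when the distance from the centre (0, 0) to the line equals the radius 14:
|3·0 + 4·0 − p| / √25 = 14
|p| = 14·5, so p = 70 or p = −70.

p = −70 or p = 70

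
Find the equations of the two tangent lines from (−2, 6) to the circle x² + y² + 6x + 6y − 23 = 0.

4x − 5y = −38 and 5x + 4y = 14

Write the tangent as mx − y + (6 − m·(−2)) = 0 and set its distance from the centre to √41:
(−1m − (−9))² = 41(m² + 1)
20m² + 9m − 20 = 0, so m = 4/5 or m = −5/4.
With m = 4/5: 4x − 5y = −38. With m = −5/4: 5x + 4y = 14.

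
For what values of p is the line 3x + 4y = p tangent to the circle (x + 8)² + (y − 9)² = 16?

For a tangent, require d(centre, line) = r = 4.
|3·(−8) + 4·9 − p| / √25 = 4
|p − (12)| = 4·5, so p = 32 or p = −8.

p = −8 or p = 32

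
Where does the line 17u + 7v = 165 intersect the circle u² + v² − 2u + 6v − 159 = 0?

From the line, v = (165 − 17u)/7. Substituting:
338u² − 6422u + 26364 = 0  ⟹  u² − 19u + 78 = 0
u = 13 or u = 6, giving (13, −8) and (6, 9).

(6, 9) and (13, −8)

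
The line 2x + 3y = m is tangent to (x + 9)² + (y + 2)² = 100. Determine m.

m = −24 ± 10√13

For a tangent, require d(centre, line) = r = 10.
|2·(−9) + 3·(−2) − m| / √13 = 10
|m − (−24)| = 10√13.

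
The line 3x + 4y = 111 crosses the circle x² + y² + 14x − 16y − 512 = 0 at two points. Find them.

(−7, 33) and (17, 15)

Express y = (111 − 3x)/4 and substitute into the circle:
25x² − 250x − 2975 = 0  ⟹  x² − 10x − 119 = 0
x = 17 or x = −7, giving (17, 15) and (−7, 33).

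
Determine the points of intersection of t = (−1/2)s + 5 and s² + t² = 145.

(−8, 9) and (12, −1)

Express t = (10 − s)/2 and substitute into the circle:
5s² − 20s − 480 = 0  ⟹  s² − 4s − 96 = 0
s = 12 or s = −8, giving (12, −1) and (−8, 9).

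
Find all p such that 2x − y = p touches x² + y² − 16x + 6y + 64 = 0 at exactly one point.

p = 19 ± 3√5

The line touches the circle iff its distance from (8, −3) is 3:
|2·8 − 1·(−3) − p| / √5 = 3
|p − (19)| = 3√5.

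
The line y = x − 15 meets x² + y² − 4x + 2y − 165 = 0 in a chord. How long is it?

14√2

The distance from (2, −1) to the line is 12/√2, and r² = 170.
Chord = 2√(r² − d²) = 2·√(98) = 14√2.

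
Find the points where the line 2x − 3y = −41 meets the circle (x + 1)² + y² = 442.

(−22, −1) and (8, 19)

Substitute y = (41 + 2x)/3:
13x² + 182x − 2288 = 0  ⟹  x² + 14x − 176 = 0
x = 8 or x = −22, giving (8, 19) and (−22, −1).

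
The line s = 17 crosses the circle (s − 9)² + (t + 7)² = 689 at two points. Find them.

(17, −32) and (17, 18)

The line gives s = 17. Substituting into the circle:
t² + 14t − 576 = 0
t = 18 or t = −32, giving (17, 18) and (17, −32).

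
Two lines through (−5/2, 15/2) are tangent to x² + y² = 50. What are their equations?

x + 7y = 50 and x − y = −10

Let a tangent through (−5/2, 15/2) have slope m. Its distance from (0, 0) must equal 5√2:
[m·(5/2) − (−15/2)]² = 50(m² + 1)
7m² − 6m − 1 = 0, so m = −1/7 or m = 1.
Through (−5/2, 15/2) these give x + 7y = 50 and x − y = −10.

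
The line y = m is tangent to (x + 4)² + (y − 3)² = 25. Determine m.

Tangency holds when the distance from the centre (−4, 3) to the line equals the radius 5:
|0·(−4) + 1·3 − m| / √1 = 5
|m − (3)| = 5, so m = 8 or m = −2.

m = −2 or m = 8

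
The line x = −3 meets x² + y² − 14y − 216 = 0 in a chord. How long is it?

32

The line gives x = −3. Substituting into the circle:
y² − 14y − 207 = 0
y = 23 or y = −9, giving (−3, 23) and (−3, −9).
Chord length = distance between (−3, 23) and (−3, −9) = √1024 = 32.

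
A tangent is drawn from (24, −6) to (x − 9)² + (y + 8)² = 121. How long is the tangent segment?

6√3

With centre O = (9, −8), |OP|² = 229 and r² = 121.
Power of the point: PT² = |PO|² − r² = 108, so PT = 6√3.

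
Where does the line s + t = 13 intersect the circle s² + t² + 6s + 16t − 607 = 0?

Express t = −s + 13 and substitute into the circle:
2s² − 36s − 230 = 0  ⟹  s² − 18s − 115 = 0
s = 23 or s = −5, giving (23, −10) and (−5, 18).

(−5, 18) and (23, −10)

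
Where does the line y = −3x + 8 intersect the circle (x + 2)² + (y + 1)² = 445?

(−4, 20) and (9, −19)

Express y = −3x + 8 and substitute into the circle:
10x² − 50x − 360 = 0  ⟹  x² − 5x − 36 = 0
x = 9 or x = −4, giving (9, −19) and (−4, 20).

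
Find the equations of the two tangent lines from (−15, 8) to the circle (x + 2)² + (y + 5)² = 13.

2x + 3y = −6 and 3x + 2y = −29

A line y − (8) = m(x − (−15)) is tangent when its distance from (−2, −5) is √13:
[m·(13) − (−13)]² = 13(m² + 1)
6m² + 13m + 6 = 0, so m = −2/3 or m = −3/2.
Through (−15, 8) these give 2x + 3y = −6 and 3x + 2y = −29.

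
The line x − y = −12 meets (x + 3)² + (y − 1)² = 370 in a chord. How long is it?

26√2

Centre (−3, 1), r² = 370. Perpendicular distance d from centre to line = |8| / √2 = 8/√2.
Half the chord is √(r² − d²) = √(338), so the full chord is 26√2.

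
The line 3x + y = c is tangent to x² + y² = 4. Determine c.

c = ±2√10

Tangency holds when the distance from the centre (0, 0) to the line equals the radius 2:
|3·0 + 1·0 − c| / √10 = 2
|c| = 2√10.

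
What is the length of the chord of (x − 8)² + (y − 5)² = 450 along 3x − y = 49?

Express y = 3x − 49 and substitute into the circle:
10x² − 340x + 2530 = 0  ⟹  x² − 34x + 253 = 0
x = 23 or x = 11, giving (23, 20) and (11, −16).
Chord length = distance between (23, 20) and (11, −16) = √1440 = 12√10.

12√10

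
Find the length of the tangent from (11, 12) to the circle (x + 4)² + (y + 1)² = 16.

3√42

With centre O = (−4, −1), |OP|² = 394 and r² = 16.
Power of the point: PT² = |PO|² − r² = 378, so PT = 3√42.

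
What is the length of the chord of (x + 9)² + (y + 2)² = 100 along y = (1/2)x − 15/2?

4√5

The distance from (−9, −2) to the line is 20/√5, and r² = 100.
Chord = 2√(r² − d²) = 2·√(20) = 4√5.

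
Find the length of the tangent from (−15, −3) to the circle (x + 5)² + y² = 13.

4√6

Centre (−5, 0), r² = 13. |PO|² = (−10)² + (−3)² = 109.
The tangent meets the radius at right angles, so tangent² = |PO|² − r² = 109 − 13 = 96.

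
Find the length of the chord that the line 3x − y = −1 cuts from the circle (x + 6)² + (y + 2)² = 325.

11√10

Express y = 3x + 1 and substitute into the circle:
10x² + 30x − 280 = 0  ⟹  x² + 3x − 28 = 0
x = 4 or x = −7, giving (4, 13) and (−7, −20).
|(4, 13) − (−7, −20)| = √((11)² + (33)²) = 11√10.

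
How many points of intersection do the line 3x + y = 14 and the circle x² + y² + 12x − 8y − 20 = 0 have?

Centre (−6, 4), r² = 72. Distance² from centre to line = (−28)²/10 = 392/5.
Since d² > r², the line lies outside the circle.

0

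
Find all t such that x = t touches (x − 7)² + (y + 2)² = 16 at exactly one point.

Tangency holds when the distance from the centre (7, −2) to the line equals the radius 4:
|1·7 + 0·(−2) − t| / √1 = 4
|t − (7)| = 4, so t = 11 or t = 3.

t = 3 or t = 11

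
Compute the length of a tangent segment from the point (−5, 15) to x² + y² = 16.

3√26

With centre O = (0, 0), |OP|² = 250 and r² = 16.
The tangent meets the radius at right angles, so tangent² = |PO|² − r² = 250 − 16 = 234.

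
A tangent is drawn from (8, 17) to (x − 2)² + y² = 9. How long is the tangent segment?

The centre is (2, 0) and r = 3. The square of the distance from P to the centre is 36 + 289 = 325.
The tangent meets the radius at right angles, so tangent² = |PO|² − r² = 325 − 9 = 316.

2√79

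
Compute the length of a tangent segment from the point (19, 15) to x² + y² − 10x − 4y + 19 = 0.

√355

With centre O = (5, 2), |OP|² = 365 and r² = 10.
By the tangent–radius right angle, tangent length = √(|PO|² − r²) = √355.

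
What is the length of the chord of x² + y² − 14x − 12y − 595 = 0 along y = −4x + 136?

From the line, y = −4x + 136. Substituting:
17x² − 1054x + 16269 = 0  ⟹  x² − 62x + 957 = 0
x = 33 or x = 29, giving (33, 4) and (29, 20).
Chord length = distance between (33, 4) and (29, 20) = √272 = 4√17.

4√17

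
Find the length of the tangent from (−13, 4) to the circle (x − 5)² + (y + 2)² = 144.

The centre is (5, −2) and r = 12. The square of the distance from P to the centre is 324 + 36 = 360.
By the tangent–radius right angle, tangent length = √(|PO|² − r²) = √216 = 6√6.

6√6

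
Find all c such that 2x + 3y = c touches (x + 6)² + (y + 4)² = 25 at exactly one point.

c = −24 ± 5√13

For a tangent, require d(centre, line) = r = 5.
|2·(−6) + 3·(−4) − c| / √13 = 5
|c − (−24)| = 5√13.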